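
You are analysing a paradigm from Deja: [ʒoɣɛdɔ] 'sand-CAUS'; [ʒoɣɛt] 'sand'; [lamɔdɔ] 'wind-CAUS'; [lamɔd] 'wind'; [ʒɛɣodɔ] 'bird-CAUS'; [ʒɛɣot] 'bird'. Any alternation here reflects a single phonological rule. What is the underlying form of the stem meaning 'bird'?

'bird' shows [d] ~ [t] at the end of the stem ([ʒɛɣodɔ] vs [ʒɛɣot]).
Compare 'wind', with invariant [d] in [lamɔdɔ] and [lamɔd]: an analysis with underlying /d/ and a rule producing [t] in isolation would wrongly predict alternation here too.
Therefore /t/ is basic and [d] is derived by intervocalic voicing (voiceless stops become voiced between vowels).
Hence 'bird' is /ʒɛɣot/ underlyingly.

/ʒɛɣot/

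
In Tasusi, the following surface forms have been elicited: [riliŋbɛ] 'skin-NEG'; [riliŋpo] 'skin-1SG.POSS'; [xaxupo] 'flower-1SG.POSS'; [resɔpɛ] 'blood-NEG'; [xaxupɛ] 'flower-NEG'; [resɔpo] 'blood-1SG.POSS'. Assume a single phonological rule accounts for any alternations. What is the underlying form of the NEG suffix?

The NEG suffix surfaces as [-bɛ] and [-pɛ], depending on the final segment of the stem.
The 1SG.POSS suffix, which begins with [p], is invariant after every stem; so [p] is not altered by any rule here.
The NEG suffix is therefore /-bɛ/ underlyingly, with post-vocalic devoicing: voiced stops become voiceless after a vowel.

/-bɛ/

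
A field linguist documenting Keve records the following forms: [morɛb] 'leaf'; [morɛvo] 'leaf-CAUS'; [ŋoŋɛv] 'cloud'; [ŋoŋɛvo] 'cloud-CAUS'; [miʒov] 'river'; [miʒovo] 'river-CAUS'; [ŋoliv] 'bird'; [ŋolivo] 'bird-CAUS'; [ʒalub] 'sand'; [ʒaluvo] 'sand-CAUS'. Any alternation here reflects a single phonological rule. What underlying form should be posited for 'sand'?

/ʒalub/

The root 'sand' surfaces as [ʒalub] and [ʒaluvo], with a stem-final [b] ~ [v] alternation.
But 'bird' keeps [v] in both environments ([ŋoliv], [ŋolivo]), so there is no rule changing /v/ to [b] in isolation.
So /b/ is underlying, and a rule of intervocalic spirantization — voiced stops become fricatives between vowels — gives [v].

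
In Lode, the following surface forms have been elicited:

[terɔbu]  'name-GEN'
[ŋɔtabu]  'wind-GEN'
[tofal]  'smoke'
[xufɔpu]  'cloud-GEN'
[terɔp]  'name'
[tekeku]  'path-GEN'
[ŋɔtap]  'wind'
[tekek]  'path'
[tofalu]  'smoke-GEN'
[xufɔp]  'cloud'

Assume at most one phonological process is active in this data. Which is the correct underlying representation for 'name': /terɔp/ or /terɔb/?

/terɔb/

The stem for 'name' ends in [b] in [terɔbu] but [p] in [terɔp].
If /p/ were underlying and a rule turned it into [b] before the GEN suffix, 'cloud' would also alternate; but it has [p] in both [xufɔpu] and [xufɔp].
Therefore /b/ is basic and [p] is derived by word-final obstruent devoicing (voiced obstruents become voiceless word-finally).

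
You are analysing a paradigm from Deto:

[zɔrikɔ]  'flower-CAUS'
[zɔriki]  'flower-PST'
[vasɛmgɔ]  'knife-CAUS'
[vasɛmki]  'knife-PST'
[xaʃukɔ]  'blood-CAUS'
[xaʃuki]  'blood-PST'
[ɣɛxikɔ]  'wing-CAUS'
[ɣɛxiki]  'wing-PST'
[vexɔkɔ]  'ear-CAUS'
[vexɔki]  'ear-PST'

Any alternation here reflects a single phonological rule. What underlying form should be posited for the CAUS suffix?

/-gɔ/

The CAUS suffix surfaces as [-gɔ] and [-kɔ], depending on the final segment of the stem.
The PST suffix, which begins with [k], is invariant after every stem; so [k] is not altered by any rule here.
So the underlying form is /-gɔ/, and voiced stops become voiceless after a vowel.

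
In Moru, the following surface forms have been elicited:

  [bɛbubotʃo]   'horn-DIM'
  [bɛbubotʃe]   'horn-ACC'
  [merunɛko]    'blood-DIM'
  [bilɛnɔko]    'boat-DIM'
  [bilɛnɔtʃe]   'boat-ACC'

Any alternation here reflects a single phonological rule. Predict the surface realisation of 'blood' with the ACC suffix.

In [bilɛnɔko] and [bilɛnɔtʃe] the final segment of 'boat' alternates: [k] ~ [tʃ].
If /tʃ/ were underlying and a rule turned it into [k] before the DIM suffix, 'horn' would also alternate; but it has [tʃ] in both [bɛbubotʃo] and [bɛbubotʃe].
The underlying segment must be /k/; /k/ becomes palato-alveolar [tʃ] before a front vowel, yielding [tʃ] there.
The one attested form of 'blood', [merunɛko], shows underlying /merunɛk/. Applying the same rule before a front vowel gives [merunɛtʃe].

[merunɛtʃe]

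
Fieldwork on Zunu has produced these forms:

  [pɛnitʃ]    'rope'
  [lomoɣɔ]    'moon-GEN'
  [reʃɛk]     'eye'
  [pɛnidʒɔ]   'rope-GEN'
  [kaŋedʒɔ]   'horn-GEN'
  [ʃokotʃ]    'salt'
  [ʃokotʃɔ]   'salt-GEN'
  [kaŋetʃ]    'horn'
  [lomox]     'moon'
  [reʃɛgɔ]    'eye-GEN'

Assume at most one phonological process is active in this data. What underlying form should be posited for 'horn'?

'horn' shows [tʃ] ~ [dʒ] at the end of the stem ([kaŋetʃ] vs [kaŋedʒɔ]).
The stem 'salt' ([ʃokotʃ], [ʃokotʃɔ]) shows [tʃ] unchanged in both environments, so [tʃ] cannot be basic with [dʒ] derived before the GEN suffix.
Therefore /dʒ/ is basic and [tʃ] is derived by word-final obstruent devoicing (voiced obstruents become voiceless word-finally).

/kaŋedʒ/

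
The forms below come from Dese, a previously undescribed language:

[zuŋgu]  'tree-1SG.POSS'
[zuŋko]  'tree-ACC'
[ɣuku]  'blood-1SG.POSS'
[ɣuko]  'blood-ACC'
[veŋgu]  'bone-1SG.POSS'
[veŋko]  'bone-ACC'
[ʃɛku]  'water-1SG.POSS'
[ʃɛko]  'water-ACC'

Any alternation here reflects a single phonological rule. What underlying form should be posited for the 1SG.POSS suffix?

The 1SG.POSS suffix surfaces as [-gu] and [-ku], depending on the final segment of the stem.
By contrast the ACC suffix keeps its initial [k] throughout — that segment must be underlying.
The 1SG.POSS suffix is therefore /-gu/ underlyingly, with post-vocalic devoicing: voiced stops become voiceless after a vowel.

/-gu/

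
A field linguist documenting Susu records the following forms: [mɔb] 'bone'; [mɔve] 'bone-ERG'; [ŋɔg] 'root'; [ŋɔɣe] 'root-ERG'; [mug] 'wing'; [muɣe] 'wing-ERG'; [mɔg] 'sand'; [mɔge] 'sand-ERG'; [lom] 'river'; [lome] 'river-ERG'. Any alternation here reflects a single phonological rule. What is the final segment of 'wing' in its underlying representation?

/ɣ/

In [mug] and [muɣe] the final segment of 'wing' alternates: [g] ~ [ɣ].
The stem 'sand' ([mɔg], [mɔge]) shows [g] unchanged in both environments, so [g] cannot be basic with [ɣ] derived before the ERG suffix.
The underlying segment must be /ɣ/; voiced fricatives become stops word-finally, yielding [g] there.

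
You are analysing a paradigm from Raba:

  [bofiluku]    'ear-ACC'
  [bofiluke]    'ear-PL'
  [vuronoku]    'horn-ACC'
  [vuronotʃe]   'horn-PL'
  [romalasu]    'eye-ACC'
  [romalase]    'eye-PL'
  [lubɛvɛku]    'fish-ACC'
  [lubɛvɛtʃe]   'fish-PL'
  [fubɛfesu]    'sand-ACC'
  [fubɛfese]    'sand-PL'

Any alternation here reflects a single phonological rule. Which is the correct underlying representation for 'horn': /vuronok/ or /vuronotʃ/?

/vuronotʃ/

The stem for 'horn' ends in [k] in [vuronoku] but [tʃ] in [vuronotʃe].
If /k/ were underlying and a rule turned it into [tʃ] before the PL suffix, 'ear' would also alternate; but it has [k] in both [bofiluku] and [bofiluke].
The underlying segment must be /tʃ/; palato-alveolar /tʃ/ becomes [k] when no front vowel follows, yielding [k] there.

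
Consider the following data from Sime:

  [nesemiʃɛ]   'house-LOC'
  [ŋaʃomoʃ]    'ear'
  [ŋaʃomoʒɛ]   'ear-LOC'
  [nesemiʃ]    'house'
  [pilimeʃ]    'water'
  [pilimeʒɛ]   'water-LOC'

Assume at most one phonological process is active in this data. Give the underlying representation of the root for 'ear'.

/ŋaʃomoʒ/

'ear' shows [ʒ] ~ [ʃ] at the end of the stem ([ŋaʃomoʒɛ] vs [ŋaʃomoʃ]).
If /ʃ/ were underlying and a rule turned it into [ʒ] before the LOC suffix, 'house' would also alternate; but it has [ʃ] in both [nesemiʃɛ] and [nesemiʃ].
Therefore /ʒ/ is basic and [ʃ] is derived by word-final obstruent devoicing (voiced obstruents become voiceless word-finally).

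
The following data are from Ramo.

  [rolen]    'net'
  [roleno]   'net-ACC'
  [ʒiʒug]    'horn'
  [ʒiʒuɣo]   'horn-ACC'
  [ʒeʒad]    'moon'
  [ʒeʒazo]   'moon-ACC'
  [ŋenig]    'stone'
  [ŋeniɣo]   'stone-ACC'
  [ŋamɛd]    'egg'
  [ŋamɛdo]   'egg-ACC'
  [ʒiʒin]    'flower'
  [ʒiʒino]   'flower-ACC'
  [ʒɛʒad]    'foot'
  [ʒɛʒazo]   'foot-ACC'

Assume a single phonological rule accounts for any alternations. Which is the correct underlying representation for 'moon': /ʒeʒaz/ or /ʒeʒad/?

In [ʒeʒad] and [ʒeʒazo] the final segment of 'moon' alternates: [d] ~ [z].
Compare 'egg', with invariant [d] in [ŋamɛd] and [ŋamɛdo]: an analysis with underlying /d/ and a rule producing [z] before the ACC suffix would wrongly predict alternation here too.
The alternation reflects word-final hardening: voiced fricatives become stops word-finally. /z/ is underlying.

/ʒeʒaz/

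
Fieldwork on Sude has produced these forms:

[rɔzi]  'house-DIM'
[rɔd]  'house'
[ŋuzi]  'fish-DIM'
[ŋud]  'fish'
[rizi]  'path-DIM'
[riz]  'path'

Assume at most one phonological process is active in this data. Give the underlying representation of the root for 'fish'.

/ŋud/

'fish' shows [z] ~ [d] at the end of the stem ([ŋuzi] vs [ŋud]).
If /z/ were underlying and a rule turned it into [d] in isolation, 'path' would also alternate; but it has [z] in both [rizi] and [riz].
Therefore /d/ is basic and [z] is derived by intervocalic spirantization (voiced stops become fricatives between vowels).
Hence 'fish' is /ŋud/ underlyingly.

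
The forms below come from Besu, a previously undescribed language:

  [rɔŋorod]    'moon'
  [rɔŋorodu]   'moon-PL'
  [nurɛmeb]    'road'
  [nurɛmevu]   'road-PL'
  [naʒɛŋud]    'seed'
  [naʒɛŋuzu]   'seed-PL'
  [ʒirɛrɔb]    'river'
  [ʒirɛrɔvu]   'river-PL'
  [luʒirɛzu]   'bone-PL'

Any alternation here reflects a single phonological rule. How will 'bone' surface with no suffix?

[luʒirɛd]

The root 'seed' surfaces as [naʒɛŋud] and [naʒɛŋuzu], with a stem-final [d] ~ [z] alternation.
Compare 'moon', with invariant [d] in [rɔŋorod] and [rɔŋorodu]: an analysis with underlying /d/ and a rule producing [z] before the PL suffix would wrongly predict alternation here too.
So /z/ is underlying, and a rule of word-final hardening — voiced fricatives become stops word-finally — gives [d].
From [luʒirɛzu] the stem 'bone' is /luʒirɛz/; word-finally this yields [luʒirɛd].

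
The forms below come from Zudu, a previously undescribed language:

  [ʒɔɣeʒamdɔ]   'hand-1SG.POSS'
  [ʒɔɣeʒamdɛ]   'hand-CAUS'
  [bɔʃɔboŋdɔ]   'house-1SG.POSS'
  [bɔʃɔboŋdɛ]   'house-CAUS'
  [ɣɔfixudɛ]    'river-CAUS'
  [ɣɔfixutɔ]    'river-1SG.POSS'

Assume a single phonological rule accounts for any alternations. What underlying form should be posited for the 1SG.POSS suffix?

The 1SG.POSS morpheme has two allomorphs, [-dɔ] and [-tɔ].
By contrast the CAUS suffix keeps its initial [d] throughout — that segment must be underlying.
The 1SG.POSS suffix is therefore /-tɔ/ underlyingly, with post-nasal voicing: voiceless stops become voiced after a nasal.

/-tɔ/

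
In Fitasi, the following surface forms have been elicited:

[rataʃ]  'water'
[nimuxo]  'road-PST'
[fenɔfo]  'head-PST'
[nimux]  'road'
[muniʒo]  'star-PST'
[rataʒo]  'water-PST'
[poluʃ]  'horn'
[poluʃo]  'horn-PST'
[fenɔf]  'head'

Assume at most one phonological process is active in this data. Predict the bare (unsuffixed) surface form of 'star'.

[muniʃ]

In [rataʃ] and [rataʒo] the final segment of 'water' alternates: [ʃ] ~ [ʒ].
The stem 'horn' ([poluʃ], [poluʃo]) shows [ʃ] unchanged in both environments, so [ʃ] cannot be basic with [ʒ] derived before the PST suffix.
So /ʒ/ is underlying, and a rule of word-final obstruent devoicing — voiced obstruents become voiceless word-finally — gives [ʃ].
From [muniʒo] the stem 'star' is /muniʒ/; word-finally this yields [muniʃ].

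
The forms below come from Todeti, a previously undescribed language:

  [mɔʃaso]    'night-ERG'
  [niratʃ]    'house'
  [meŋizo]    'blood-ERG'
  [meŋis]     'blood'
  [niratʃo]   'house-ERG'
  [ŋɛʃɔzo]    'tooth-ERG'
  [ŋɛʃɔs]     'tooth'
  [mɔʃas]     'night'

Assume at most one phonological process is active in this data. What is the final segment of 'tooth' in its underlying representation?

/z/

'tooth' shows [s] ~ [z] at the end of the stem ([ŋɛʃɔs] vs [ŋɛʃɔzo]).
The stem 'night' ([mɔʃas], [mɔʃaso]) shows [s] unchanged in both environments, so [s] cannot be basic with [z] derived before the ERG suffix.
Therefore /z/ is basic and [s] is derived by word-final obstruent devoicing (voiced obstruents become voiceless word-finally).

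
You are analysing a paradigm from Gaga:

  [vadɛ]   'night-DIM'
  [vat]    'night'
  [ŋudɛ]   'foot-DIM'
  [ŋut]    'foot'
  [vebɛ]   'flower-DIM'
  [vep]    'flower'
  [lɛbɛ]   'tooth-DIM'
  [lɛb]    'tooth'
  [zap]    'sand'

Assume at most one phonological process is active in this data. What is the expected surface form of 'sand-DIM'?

[zabɛ]

'flower' shows [b] ~ [p] at the end of the stem ([vebɛ] vs [vep]).
The stem 'tooth' ([lɛbɛ], [lɛb]) shows [b] unchanged in both environments, so [b] cannot be basic with [p] derived in isolation.
Therefore /p/ is basic and [b] is derived by intervocalic voicing (voiceless stops become voiced between vowels).
The one attested form of 'sand', [zap], shows underlying /zap/. Applying the same rule between vowels gives [zabɛ].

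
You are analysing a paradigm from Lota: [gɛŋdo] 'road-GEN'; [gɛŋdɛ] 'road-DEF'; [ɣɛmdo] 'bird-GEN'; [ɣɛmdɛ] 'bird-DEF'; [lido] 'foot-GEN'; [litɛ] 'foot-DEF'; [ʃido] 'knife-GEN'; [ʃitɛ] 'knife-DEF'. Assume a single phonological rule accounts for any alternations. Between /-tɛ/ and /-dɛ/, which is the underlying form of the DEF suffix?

The DEF morpheme has two allomorphs, [-dɛ] and [-tɛ].
By contrast the GEN suffix keeps its initial [d] throughout — that segment must be underlying.
So the underlying form is /-tɛ/, and voiceless stops become voiced after a nasal.

/-tɛ/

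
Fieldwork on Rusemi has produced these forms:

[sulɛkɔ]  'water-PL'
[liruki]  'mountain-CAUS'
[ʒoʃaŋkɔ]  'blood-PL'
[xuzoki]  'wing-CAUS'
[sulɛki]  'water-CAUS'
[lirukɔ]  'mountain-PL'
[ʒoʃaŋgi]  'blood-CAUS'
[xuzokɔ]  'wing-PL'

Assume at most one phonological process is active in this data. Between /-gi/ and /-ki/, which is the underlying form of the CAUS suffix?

/-gi/

The CAUS suffix surfaces as [-gi] and [-ki], depending on the final segment of the stem.
The PL suffix, which begins with [k], is invariant after every stem; so [k] is not altered by any rule here.
The CAUS suffix is therefore /-gi/ underlyingly, with post-vocalic devoicing: voiced stops become voiceless after a vowel.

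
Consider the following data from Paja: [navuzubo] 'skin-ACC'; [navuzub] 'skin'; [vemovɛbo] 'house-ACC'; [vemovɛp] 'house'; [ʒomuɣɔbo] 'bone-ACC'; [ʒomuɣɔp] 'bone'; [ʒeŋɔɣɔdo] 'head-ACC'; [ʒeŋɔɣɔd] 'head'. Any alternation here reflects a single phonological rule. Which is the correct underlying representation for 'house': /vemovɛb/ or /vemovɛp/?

/vemovɛp/

'house' shows [b] ~ [p] at the end of the stem ([vemovɛbo] vs [vemovɛp]).
If /b/ were underlying and a rule turned it into [p] in isolation, 'skin' would also alternate; but it has [b] in both [navuzubo] and [navuzub].
Therefore /p/ is basic and [b] is derived by intervocalic voicing (voiceless stops become voiced between vowels).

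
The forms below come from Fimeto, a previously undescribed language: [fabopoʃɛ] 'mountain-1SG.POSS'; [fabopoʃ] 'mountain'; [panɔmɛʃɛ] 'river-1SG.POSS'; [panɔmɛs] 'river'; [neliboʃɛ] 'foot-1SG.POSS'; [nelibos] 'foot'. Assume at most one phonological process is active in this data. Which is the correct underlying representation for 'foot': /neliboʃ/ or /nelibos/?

The root 'foot' surfaces as [neliboʃɛ] and [nelibos], with a stem-final [ʃ] ~ [s] alternation.
Compare 'mountain', with invariant [ʃ] in [fabopoʃɛ] and [fabopoʃ]: an analysis with underlying /ʃ/ and a rule producing [s] in isolation would wrongly predict alternation here too.
The underlying segment must be /s/; /s/ becomes palato-alveolar [ʃ] before a front vowel, yielding [ʃ] there.

/nelibos/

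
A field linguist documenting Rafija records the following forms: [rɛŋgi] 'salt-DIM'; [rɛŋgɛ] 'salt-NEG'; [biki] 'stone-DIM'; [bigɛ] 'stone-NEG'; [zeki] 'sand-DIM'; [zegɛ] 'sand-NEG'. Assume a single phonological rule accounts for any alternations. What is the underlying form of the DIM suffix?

/-ki/

The DIM suffix surfaces as [-gi] and [-ki], depending on the final segment of the stem.
By contrast the NEG suffix keeps its initial [g] throughout — that segment must be underlying.
So the underlying form is /-ki/, and voiceless stops become voiced after a nasal.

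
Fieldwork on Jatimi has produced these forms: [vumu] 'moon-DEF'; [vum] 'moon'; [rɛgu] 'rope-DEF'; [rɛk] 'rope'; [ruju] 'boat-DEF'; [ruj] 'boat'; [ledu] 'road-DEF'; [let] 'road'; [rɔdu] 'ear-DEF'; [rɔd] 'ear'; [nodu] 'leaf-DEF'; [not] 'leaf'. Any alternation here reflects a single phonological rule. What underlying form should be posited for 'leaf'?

/not/

'leaf' shows [d] ~ [t] at the end of the stem ([nodu] vs [not]).
If /d/ were underlying and a rule turned it into [t] in isolation, 'ear' would also alternate; but it has [d] in both [rɔdu] and [rɔd].
The underlying segment must be /t/; voiceless stops become voiced between vowels, yielding [d] there.
The underlying form of 'leaf' is therefore /not/.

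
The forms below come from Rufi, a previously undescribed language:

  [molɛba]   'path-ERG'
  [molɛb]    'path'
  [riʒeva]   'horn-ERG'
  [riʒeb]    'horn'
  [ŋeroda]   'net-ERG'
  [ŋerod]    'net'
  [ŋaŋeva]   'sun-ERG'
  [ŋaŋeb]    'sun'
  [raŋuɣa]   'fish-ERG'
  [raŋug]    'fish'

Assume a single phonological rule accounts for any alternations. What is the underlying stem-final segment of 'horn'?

The stem for 'horn' ends in [v] in [riʒeva] but [b] in [riʒeb].
But 'path' keeps [b] in both environments ([molɛba], [molɛb]), so there is no rule changing /b/ to [v] before the ERG suffix.
The underlying segment must be /v/; voiced fricatives become stops word-finally, yielding [b] there.

/v/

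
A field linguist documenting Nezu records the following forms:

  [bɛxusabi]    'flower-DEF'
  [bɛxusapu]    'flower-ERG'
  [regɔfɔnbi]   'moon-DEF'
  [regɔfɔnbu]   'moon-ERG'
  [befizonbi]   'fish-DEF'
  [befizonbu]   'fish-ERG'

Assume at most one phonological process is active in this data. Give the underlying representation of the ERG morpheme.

The ERG suffix surfaces as [-bu] and [-pu], depending on the final segment of the stem.
By contrast the DEF suffix keeps its initial [b] throughout — that segment must be underlying.
So the underlying form is /-pu/, and voiceless stops become voiced after a nasal.

/-pu/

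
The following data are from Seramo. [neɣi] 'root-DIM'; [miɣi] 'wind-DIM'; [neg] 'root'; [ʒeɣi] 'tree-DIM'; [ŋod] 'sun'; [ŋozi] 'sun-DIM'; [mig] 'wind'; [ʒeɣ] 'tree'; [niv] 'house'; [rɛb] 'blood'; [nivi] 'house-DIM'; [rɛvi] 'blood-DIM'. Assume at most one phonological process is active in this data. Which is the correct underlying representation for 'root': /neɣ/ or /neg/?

/neg/

The root 'root' surfaces as [neg] and [neɣi], with a stem-final [g] ~ [ɣ] alternation.
If /ɣ/ were underlying and a rule turned it into [g] in isolation, 'tree' would also alternate; but it has [ɣ] in both [ʒeɣ] and [ʒeɣi].
So /g/ is underlying, and a rule of intervocalic spirantization — voiced stops become fricatives between vowels — gives [ɣ].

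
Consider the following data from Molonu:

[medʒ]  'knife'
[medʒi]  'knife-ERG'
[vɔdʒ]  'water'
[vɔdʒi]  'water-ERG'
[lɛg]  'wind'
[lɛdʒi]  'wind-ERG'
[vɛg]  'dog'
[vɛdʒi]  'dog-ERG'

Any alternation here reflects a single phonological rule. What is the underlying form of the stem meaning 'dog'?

/vɛg/

The stem for 'dog' ends in [g] in [vɛg] but [dʒ] in [vɛdʒi].
If /dʒ/ were underlying and a rule turned it into [g] in isolation, 'knife' would also alternate; but it has [dʒ] in both [medʒ] and [medʒi].
The alternation reflects palatalization before a front vowel: /g/ becomes palato-alveolar [dʒ] before a front vowel. /g/ is underlying.
The underlying form of 'dog' is therefore /vɛg/.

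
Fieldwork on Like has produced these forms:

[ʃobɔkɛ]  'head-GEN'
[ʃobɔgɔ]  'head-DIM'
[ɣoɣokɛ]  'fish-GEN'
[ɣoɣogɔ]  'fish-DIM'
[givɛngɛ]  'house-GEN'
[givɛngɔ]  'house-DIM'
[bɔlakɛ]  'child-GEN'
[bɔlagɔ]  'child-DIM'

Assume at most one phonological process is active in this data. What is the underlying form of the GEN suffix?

/-kɛ/

The GEN suffix surfaces as [-gɛ] and [-kɛ], depending on the final segment of the stem.
By contrast the DIM suffix keeps its initial [g] throughout — that segment must be underlying.
The GEN suffix is therefore /-kɛ/ underlyingly, with post-nasal voicing: voiceless stops become voiced after a nasal.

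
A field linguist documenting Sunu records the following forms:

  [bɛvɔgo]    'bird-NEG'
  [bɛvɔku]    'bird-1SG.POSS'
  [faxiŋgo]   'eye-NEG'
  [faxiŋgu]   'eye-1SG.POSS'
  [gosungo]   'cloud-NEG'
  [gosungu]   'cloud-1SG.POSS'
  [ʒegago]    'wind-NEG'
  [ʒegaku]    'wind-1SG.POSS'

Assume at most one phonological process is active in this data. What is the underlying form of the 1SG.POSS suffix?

The 1SG.POSS suffix surfaces as [-gu] and [-ku], depending on the final segment of the stem.
The NEG suffix, which begins with [g], is invariant after every stem; so [g] is not altered by any rule here.
So the underlying form is /-ku/, and voiceless stops become voiced after a nasal.

/-ku/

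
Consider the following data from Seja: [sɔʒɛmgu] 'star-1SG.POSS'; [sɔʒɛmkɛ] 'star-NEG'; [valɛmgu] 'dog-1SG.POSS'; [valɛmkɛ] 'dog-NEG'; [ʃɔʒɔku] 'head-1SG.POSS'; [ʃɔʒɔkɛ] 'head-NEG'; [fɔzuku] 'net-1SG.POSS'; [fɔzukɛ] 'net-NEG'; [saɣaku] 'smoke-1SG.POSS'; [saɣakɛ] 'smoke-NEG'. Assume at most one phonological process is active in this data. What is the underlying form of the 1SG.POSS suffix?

/-gu/

The 1SG.POSS suffix surfaces as [-gu] and [-ku], depending on the final segment of the stem.
The NEG suffix, which begins with [k], is invariant after every stem; so [k] is not altered by any rule here.
So the underlying form is /-gu/, and voiced stops become voiceless after a vowel.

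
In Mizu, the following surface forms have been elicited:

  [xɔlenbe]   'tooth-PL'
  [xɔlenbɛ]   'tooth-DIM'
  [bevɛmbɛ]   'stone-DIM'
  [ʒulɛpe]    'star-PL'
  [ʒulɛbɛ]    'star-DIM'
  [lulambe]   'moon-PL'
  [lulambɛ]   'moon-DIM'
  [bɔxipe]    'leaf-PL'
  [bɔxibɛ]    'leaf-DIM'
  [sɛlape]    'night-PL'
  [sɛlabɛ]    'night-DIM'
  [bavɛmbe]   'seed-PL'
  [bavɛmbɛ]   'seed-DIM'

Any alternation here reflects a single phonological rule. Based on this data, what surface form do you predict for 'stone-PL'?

The PL suffix surfaces as [-be] and [-pe], depending on the final segment of the stem.
By contrast the DIM suffix keeps its initial [b] throughout — that segment must be underlying.
The PL suffix is therefore /-pe/ underlyingly, with post-nasal voicing: voiceless stops become voiced after a nasal.
After 'stone', which ends in a nasal, the suffix surfaces as [-be], giving [bevɛmbe].

[bevɛmbe]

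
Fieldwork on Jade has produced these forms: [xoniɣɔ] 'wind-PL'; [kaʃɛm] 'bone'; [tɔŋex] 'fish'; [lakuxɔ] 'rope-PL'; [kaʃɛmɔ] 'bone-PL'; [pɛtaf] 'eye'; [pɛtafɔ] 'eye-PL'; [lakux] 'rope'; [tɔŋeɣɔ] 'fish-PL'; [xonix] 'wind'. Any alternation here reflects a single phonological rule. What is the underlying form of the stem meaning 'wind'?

The root 'wind' surfaces as [xonix] and [xoniɣɔ], with a stem-final [x] ~ [ɣ] alternation.
The stem 'rope' ([lakux], [lakuxɔ]) shows [x] unchanged in both environments, so [x] cannot be basic with [ɣ] derived before the PL suffix.
The alternation reflects word-final obstruent devoicing: voiced obstruents become voiceless word-finally. /ɣ/ is underlying.
The underlying form of 'wind' is therefore /xoniɣ/.

/xoniɣ/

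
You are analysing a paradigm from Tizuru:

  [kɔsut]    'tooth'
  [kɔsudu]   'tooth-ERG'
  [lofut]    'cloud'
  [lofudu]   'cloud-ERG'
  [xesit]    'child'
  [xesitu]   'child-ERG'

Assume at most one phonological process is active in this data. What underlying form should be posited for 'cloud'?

The root 'cloud' surfaces as [lofut] and [lofudu], with a stem-final [t] ~ [d] alternation.
The stem 'child' ([xesit], [xesitu]) shows [t] unchanged in both environments, so [t] cannot be basic with [d] derived before the ERG suffix.
The alternation reflects word-final obstruent devoicing: voiced obstruents become voiceless word-finally. /d/ is underlying.
Hence 'cloud' is /lofud/ underlyingly.

/lofud/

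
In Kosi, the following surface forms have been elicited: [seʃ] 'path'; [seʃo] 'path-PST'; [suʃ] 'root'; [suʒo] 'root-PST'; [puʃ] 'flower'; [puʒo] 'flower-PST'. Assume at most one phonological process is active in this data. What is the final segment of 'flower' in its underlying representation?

/ʒ/

The root 'flower' surfaces as [puʃ] and [puʒo], with a stem-final [ʃ] ~ [ʒ] alternation.
If /ʃ/ were underlying and a rule turned it into [ʒ] before the PST suffix, 'path' would also alternate; but it has [ʃ] in both [seʃ] and [seʃo].
Therefore /ʒ/ is basic and [ʃ] is derived by word-final obstruent devoicing (voiced obstruents become voiceless word-finally).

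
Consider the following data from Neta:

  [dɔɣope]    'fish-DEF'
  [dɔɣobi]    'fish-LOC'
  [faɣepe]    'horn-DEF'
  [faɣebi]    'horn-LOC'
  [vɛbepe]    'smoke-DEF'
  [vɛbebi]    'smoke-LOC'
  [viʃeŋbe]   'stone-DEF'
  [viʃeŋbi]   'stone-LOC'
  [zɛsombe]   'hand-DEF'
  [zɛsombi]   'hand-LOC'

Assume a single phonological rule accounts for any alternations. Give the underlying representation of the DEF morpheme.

The DEF suffix surfaces as [-be] and [-pe], depending on the final segment of the stem.
By contrast the LOC suffix keeps its initial [b] throughout — that segment must be underlying.
The DEF suffix is therefore /-pe/ underlyingly, with post-nasal voicing: voiceless stops become voiced after a nasal.

/-pe/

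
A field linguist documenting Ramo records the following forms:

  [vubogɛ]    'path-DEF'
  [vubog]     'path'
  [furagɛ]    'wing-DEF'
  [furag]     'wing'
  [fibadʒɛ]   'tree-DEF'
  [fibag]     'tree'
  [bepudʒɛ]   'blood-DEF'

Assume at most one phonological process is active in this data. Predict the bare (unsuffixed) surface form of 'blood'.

[bepug]

The stem for 'tree' ends in [dʒ] in [fibadʒɛ] but [g] in [fibag].
But 'wing' keeps [g] in both environments ([furagɛ], [furag]), so there is no rule changing /g/ to [dʒ] before the DEF suffix.
So /dʒ/ is underlying, and a rule of depalatalization — palato-alveolar /dʒ/ becomes [g] when no front vowel follows — gives [g].
The one attested form of 'blood', [bepudʒɛ], shows underlying /bepudʒ/. Applying the same rule when no front vowel follows gives [bepug].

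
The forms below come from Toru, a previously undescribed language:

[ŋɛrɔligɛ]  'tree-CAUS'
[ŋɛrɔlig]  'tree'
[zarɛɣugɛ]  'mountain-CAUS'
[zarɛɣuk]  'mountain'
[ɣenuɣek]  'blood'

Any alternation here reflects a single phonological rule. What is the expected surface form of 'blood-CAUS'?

The stem for 'mountain' ends in [g] in [zarɛɣugɛ] but [k] in [zarɛɣuk].
Compare 'tree', with invariant [g] in [ŋɛrɔligɛ] and [ŋɛrɔlig]: an analysis with underlying /g/ and a rule producing [k] in isolation would wrongly predict alternation here too.
The alternation reflects intervocalic voicing: voiceless stops become voiced between vowels. /k/ is underlying.
From [ɣenuɣek] the stem 'blood' is /ɣenuɣek/; between vowels this yields [ɣenuɣegɛ].

[ɣenuɣegɛ]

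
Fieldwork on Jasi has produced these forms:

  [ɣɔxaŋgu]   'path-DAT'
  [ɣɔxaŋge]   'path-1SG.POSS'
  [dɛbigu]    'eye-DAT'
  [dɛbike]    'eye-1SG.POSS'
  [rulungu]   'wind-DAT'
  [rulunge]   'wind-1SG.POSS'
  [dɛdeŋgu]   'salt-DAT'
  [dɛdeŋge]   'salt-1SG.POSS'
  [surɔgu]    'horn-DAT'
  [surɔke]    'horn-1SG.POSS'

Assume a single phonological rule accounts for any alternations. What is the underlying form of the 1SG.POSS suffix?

The 1SG.POSS morpheme has two allomorphs, [-ge] and [-ke].
The DAT suffix, which begins with [g], is invariant after every stem; so [g] is not altered by any rule here.
So the underlying form is /-ke/, and voiceless stops become voiced after a nasal.

/-ke/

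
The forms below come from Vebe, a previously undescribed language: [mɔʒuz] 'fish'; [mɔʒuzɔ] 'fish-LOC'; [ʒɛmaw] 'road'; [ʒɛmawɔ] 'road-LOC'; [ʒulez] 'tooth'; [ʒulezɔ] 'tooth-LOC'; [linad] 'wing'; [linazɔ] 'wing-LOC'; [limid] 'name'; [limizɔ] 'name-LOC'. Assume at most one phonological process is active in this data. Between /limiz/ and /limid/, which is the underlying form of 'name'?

The root 'name' surfaces as [limid] and [limizɔ], with a stem-final [d] ~ [z] alternation.
If /z/ were underlying and a rule turned it into [d] in isolation, 'tooth' would also alternate; but it has [z] in both [ʒulez] and [ʒulezɔ].
So /d/ is underlying, and a rule of intervocalic spirantization — voiced stops become fricatives between vowels — gives [z].

/limid/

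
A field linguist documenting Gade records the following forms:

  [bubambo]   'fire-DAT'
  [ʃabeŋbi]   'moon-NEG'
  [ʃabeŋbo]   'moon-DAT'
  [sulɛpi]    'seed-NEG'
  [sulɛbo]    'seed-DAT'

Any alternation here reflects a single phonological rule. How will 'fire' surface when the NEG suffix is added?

The NEG suffix surfaces as [-bi] and [-pi], depending on the final segment of the stem.
By contrast the DAT suffix keeps its initial [b] throughout — that segment must be underlying.
The NEG suffix is therefore /-pi/ underlyingly, with post-nasal voicing: voiceless stops become voiced after a nasal.
After 'fire', which ends in a nasal, the suffix surfaces as [-bi], giving [bubambi].

[bubambi]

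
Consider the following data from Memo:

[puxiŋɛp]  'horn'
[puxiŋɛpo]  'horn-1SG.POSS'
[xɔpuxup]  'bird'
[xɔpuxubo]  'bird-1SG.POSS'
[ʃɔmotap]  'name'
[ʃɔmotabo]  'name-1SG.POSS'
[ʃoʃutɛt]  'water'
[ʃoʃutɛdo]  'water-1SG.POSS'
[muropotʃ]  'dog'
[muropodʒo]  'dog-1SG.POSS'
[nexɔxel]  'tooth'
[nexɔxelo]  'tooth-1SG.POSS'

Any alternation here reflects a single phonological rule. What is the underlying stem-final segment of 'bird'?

The root 'bird' surfaces as [xɔpuxup] and [xɔpuxubo], with a stem-final [p] ~ [b] alternation.
If /p/ were underlying and a rule turned it into [b] before the 1SG.POSS suffix, 'horn' would also alternate; but it has [p] in both [puxiŋɛp] and [puxiŋɛpo].
The underlying segment must be /b/; voiced obstruents become voiceless word-finally, yielding [p] there.

/b/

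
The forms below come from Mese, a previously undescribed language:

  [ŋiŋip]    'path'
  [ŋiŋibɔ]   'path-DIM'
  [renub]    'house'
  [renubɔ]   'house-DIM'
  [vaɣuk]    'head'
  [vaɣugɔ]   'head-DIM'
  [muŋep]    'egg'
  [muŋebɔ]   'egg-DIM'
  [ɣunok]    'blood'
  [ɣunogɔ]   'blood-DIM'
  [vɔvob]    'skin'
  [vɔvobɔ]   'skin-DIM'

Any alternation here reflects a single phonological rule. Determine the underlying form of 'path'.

/ŋiŋip/

'path' shows [p] ~ [b] at the end of the stem ([ŋiŋip] vs [ŋiŋibɔ]).
Compare 'house', with invariant [b] in [renub] and [renubɔ]: an analysis with underlying /b/ and a rule producing [p] in isolation would wrongly predict alternation here too.
So /p/ is underlying, and a rule of intervocalic voicing — voiceless stops become voiced between vowels — gives [b].
Hence 'path' is /ŋiŋip/ underlyingly.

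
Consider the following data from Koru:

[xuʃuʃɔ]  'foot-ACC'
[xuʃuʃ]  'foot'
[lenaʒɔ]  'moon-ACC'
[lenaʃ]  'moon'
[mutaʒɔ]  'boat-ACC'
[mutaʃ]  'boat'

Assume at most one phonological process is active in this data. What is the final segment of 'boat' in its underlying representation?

'boat' shows [ʒ] ~ [ʃ] at the end of the stem ([mutaʒɔ] vs [mutaʃ]).
Compare 'foot', with invariant [ʃ] in [xuʃuʃɔ] and [xuʃuʃ]: an analysis with underlying /ʃ/ and a rule producing [ʒ] before the ACC suffix would wrongly predict alternation here too.
The alternation reflects word-final obstruent devoicing: voiced obstruents become voiceless word-finally. /ʒ/ is underlying.

/ʒ/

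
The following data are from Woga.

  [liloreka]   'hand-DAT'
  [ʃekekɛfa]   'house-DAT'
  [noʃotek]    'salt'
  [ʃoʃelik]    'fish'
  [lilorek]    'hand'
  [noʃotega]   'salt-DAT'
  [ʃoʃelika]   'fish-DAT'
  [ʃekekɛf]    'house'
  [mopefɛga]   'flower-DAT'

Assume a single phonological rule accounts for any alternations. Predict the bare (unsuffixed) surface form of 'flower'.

[mopefɛk]

The stem for 'salt' ends in [g] in [noʃotega] but [k] in [noʃotek].
The stem 'hand' ([liloreka], [lilorek]) shows [k] unchanged in both environments, so [k] cannot be basic with [g] derived before the DAT suffix.
Therefore /g/ is basic and [k] is derived by word-final obstruent devoicing (voiced obstruents become voiceless word-finally).
From [mopefɛga] the stem 'flower' is /mopefɛg/; word-finally this yields [mopefɛk].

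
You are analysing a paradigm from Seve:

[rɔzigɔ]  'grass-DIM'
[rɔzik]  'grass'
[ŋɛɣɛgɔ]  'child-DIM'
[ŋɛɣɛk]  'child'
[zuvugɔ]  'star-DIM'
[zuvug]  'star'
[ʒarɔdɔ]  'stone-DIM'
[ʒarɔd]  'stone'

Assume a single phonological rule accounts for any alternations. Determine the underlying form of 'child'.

The stem for 'child' ends in [g] in [ŋɛɣɛgɔ] but [k] in [ŋɛɣɛk].
If /g/ were underlying and a rule turned it into [k] in isolation, 'star' would also alternate; but it has [g] in both [zuvugɔ] and [zuvug].
So /k/ is underlying, and a rule of intervocalic voicing — voiceless stops become voiced between vowels — gives [g].

/ŋɛɣɛk/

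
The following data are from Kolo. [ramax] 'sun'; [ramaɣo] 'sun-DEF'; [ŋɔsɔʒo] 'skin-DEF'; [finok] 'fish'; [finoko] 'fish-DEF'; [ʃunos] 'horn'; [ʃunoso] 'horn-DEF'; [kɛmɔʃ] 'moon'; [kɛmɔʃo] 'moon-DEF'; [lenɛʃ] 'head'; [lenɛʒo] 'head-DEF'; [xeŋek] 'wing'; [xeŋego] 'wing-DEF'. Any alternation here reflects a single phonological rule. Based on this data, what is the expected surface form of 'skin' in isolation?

[ŋɔsɔʃ]

'head' shows [ʃ] ~ [ʒ] at the end of the stem ([lenɛʃ] vs [lenɛʒo]).
But 'moon' keeps [ʃ] in both environments ([kɛmɔʃ], [kɛmɔʃo]), so there is no rule changing /ʃ/ to [ʒ] before the DEF suffix.
The underlying segment must be /ʒ/; voiced obstruents become voiceless word-finally, yielding [ʃ] there.
The one attested form of 'skin', [ŋɔsɔʒo], shows underlying /ŋɔsɔʒ/. Applying the same rule word-finally gives [ŋɔsɔʃ].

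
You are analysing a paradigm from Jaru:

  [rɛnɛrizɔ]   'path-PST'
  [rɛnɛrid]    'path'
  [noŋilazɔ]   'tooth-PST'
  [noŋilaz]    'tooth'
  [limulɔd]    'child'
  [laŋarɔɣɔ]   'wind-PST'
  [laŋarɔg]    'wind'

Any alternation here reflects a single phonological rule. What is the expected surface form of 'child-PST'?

The root 'path' surfaces as [rɛnɛrizɔ] and [rɛnɛrid], with a stem-final [z] ~ [d] alternation.
But 'tooth' keeps [z] in both environments ([noŋilazɔ], [noŋilaz]), so there is no rule changing /z/ to [d] in isolation.
The alternation reflects intervocalic spirantization: voiced stops become fricatives between vowels. /d/ is underlying.
The one attested form of 'child', [limulɔd], shows underlying /limulɔd/. Applying the same rule between vowels gives [limulɔzɔ].

[limulɔzɔ]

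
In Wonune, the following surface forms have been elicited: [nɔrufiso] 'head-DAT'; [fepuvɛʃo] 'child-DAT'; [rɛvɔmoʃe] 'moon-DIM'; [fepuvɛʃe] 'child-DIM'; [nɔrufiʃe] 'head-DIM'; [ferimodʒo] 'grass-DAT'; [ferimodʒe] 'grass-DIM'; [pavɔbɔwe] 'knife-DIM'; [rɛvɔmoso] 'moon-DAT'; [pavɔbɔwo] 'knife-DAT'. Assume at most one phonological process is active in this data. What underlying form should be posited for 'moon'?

/rɛvɔmos/

In [rɛvɔmoʃe] and [rɛvɔmoso] the final segment of 'moon' alternates: [ʃ] ~ [s].
If /ʃ/ were underlying and a rule turned it into [s] before the DAT suffix, 'child' would also alternate; but it has [ʃ] in both [fepuvɛʃe] and [fepuvɛʃo].
The underlying segment must be /s/; /s/ becomes palato-alveolar [ʃ] before a front vowel, yielding [ʃ] there.
Hence 'moon' is /rɛvɔmos/ underlyingly.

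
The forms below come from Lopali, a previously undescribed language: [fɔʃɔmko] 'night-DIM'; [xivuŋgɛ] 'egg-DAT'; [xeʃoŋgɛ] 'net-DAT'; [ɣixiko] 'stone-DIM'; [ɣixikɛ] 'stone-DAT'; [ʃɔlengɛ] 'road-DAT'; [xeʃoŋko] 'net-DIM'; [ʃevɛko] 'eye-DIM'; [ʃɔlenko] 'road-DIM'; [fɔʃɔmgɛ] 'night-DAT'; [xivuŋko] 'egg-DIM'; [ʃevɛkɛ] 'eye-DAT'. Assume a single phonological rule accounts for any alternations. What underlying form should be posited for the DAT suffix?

The DAT suffix surfaces as [-gɛ] and [-kɛ], depending on the final segment of the stem.
By contrast the DIM suffix keeps its initial [k] throughout — that segment must be underlying.
The DAT suffix is therefore /-gɛ/ underlyingly, with post-vocalic devoicing: voiced stops become voiceless after a vowel.

/-gɛ/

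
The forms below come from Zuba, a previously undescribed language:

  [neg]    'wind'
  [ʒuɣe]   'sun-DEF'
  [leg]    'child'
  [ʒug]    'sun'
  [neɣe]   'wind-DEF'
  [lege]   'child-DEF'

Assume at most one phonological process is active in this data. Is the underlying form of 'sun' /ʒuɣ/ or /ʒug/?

'sun' shows [ɣ] ~ [g] at the end of the stem ([ʒuɣe] vs [ʒug]).
The stem 'child' ([lege], [leg]) shows [g] unchanged in both environments, so [g] cannot be basic with [ɣ] derived before the DEF suffix.
Therefore /ɣ/ is basic and [g] is derived by word-final hardening (voiced fricatives become stops word-finally).

/ʒuɣ/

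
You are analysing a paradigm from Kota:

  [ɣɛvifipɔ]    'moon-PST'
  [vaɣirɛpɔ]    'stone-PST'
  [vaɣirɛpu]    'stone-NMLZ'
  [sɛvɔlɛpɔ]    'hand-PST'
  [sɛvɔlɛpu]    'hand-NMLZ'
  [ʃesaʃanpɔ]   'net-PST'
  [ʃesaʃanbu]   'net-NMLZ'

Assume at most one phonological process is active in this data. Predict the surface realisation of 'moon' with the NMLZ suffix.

The NMLZ morpheme has two allomorphs, [-bu] and [-pu].
The PST suffix, which begins with [p], is invariant after every stem; so [p] is not altered by any rule here.
The NMLZ suffix is therefore /-bu/ underlyingly, with post-vocalic devoicing: voiced stops become voiceless after a vowel.
After 'moon', which ends in a vowel, the suffix surfaces as [-pu], giving [ɣɛvifipu].

[ɣɛvifipu]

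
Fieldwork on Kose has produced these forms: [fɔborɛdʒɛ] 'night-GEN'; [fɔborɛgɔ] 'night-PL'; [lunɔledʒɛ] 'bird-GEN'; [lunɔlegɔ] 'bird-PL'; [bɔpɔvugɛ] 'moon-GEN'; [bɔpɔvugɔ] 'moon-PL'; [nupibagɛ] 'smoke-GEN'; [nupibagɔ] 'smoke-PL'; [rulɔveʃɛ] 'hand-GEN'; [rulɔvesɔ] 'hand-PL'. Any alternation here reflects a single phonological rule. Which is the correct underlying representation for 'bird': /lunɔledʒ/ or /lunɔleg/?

/lunɔledʒ/

The root 'bird' surfaces as [lunɔledʒɛ] and [lunɔlegɔ], with a stem-final [dʒ] ~ [g] alternation.
Compare 'smoke', with invariant [g] in [nupibagɛ] and [nupibagɔ]: an analysis with underlying /g/ and a rule producing [dʒ] before the GEN suffix would wrongly predict alternation here too.
So /dʒ/ is underlying, and a rule of depalatalization — palato-alveolar /dʒ/ and /ʃ/ become [g] and [s] when no front vowel follows — gives [g].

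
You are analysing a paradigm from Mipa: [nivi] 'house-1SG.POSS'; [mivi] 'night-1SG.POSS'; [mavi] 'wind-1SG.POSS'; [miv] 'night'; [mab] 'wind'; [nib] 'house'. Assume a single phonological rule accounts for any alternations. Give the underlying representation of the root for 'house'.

/nib/

The stem for 'house' ends in [v] in [nivi] but [b] in [nib].
If /v/ were underlying and a rule turned it into [b] in isolation, 'night' would also alternate; but it has [v] in both [mivi] and [miv].
The alternation reflects intervocalic spirantization: voiced stops become fricatives between vowels. /b/ is underlying.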